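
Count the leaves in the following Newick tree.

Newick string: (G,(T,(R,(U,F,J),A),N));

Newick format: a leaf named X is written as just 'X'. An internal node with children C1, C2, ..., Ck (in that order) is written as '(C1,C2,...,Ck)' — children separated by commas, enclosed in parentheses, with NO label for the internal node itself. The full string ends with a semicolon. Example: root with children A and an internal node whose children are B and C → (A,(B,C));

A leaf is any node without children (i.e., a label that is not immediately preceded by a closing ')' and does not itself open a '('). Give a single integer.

Answer: 8

Derivation:
Newick: (G,(T,(R,(U,F,J),A),N));
Scan left-to-right; a leaf is any maximal label run not followed by '(':
  pos 1: leaf 'G' → count = 1
  pos 4: leaf 'T' → count = 2
  pos 7: leaf 'R' → count = 3
  pos 10: leaf 'U' → count = 4
  pos 12: leaf 'F' → count = 5
  pos 14: leaf 'J' → count = 6
  pos 17: leaf 'A' → count = 7
  pos 20: leaf 'N' → count = 8
Total leaves: 8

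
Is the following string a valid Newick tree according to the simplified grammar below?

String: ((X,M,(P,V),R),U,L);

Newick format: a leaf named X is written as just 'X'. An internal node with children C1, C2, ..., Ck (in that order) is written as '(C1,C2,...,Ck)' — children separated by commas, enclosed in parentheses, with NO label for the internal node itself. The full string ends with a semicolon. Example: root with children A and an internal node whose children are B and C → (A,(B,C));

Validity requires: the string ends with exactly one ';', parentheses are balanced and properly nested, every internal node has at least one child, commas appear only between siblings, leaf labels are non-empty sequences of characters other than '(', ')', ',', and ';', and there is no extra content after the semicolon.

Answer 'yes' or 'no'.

Input: ((X,M,(P,V),R),U,L);
Paren balance: 3 '(' vs 3 ')' OK
Ends with single ';': True
Full parse: OK
Valid: True

Answer: yes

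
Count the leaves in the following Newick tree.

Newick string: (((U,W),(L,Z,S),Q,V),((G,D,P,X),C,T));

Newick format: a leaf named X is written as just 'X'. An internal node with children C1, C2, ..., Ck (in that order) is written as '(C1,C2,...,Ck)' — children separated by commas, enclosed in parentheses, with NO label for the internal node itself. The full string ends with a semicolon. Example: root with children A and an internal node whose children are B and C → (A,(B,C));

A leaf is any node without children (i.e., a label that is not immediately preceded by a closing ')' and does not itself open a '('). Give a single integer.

Answer: 13

Derivation:
Newick: (((U,W),(L,Z,S),Q,V),((G,D,P,X),C,T));
Scan left-to-right; a leaf is any maximal label run not followed by '(':
  pos 3: leaf 'U' → count = 1
  pos 5: leaf 'W' → count = 2
  pos 9: leaf 'L' → count = 3
  pos 11: leaf 'Z' → count = 4
  pos 13: leaf 'S' → count = 5
  pos 16: leaf 'Q' → count = 6
  pos 18: leaf 'V' → count = 7
  pos 23: leaf 'G' → count = 8
  pos 25: leaf 'D' → count = 9
  pos 27: leaf 'P' → count = 10
  pos 29: leaf 'X' → count = 11
  pos 32: leaf 'C' → count = 12
  pos 34: leaf 'T' → count = 13
Total leaves: 13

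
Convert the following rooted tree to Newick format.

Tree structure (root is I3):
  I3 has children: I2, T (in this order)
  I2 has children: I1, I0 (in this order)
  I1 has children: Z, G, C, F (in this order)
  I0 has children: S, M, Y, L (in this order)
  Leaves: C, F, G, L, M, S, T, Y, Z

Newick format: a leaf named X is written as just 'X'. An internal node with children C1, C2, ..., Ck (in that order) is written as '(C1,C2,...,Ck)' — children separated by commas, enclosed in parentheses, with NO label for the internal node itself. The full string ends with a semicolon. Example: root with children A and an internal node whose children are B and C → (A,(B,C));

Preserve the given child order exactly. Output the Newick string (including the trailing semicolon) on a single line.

internal I3 with children ['I2', 'T']
  internal I2 with children ['I1', 'I0']
    internal I1 with children ['Z', 'G', 'C', 'F']
      leaf 'Z' → 'Z'
      leaf 'G' → 'G'
      leaf 'C' → 'C'
      leaf 'F' → 'F'
    → '(Z,G,C,F)'
    internal I0 with children ['S', 'M', 'Y', 'L']
      leaf 'S' → 'S'
      leaf 'M' → 'M'
      leaf 'Y' → 'Y'
      leaf 'L' → 'L'
    → '(S,M,Y,L)'
  → '((Z,G,C,F),(S,M,Y,L))'
  leaf 'T' → 'T'
→ '(((Z,G,C,F),(S,M,Y,L)),T)'
Final: (((Z,G,C,F),(S,M,Y,L)),T);

Answer: (((Z,G,C,F),(S,M,Y,L)),T);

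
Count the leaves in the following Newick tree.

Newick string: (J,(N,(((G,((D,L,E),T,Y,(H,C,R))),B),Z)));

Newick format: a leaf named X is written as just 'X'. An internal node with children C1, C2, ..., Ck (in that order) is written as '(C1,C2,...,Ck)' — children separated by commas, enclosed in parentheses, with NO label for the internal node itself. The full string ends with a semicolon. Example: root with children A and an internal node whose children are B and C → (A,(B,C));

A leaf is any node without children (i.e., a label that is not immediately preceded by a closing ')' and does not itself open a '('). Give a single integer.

Answer: 13

Derivation:
Newick: (J,(N,(((G,((D,L,E),T,Y,(H,C,R))),B),Z)));
Scan left-to-right; a leaf is any maximal label run not followed by '(':
  pos 1: leaf 'J' → count = 1
  pos 4: leaf 'N' → count = 2
  pos 9: leaf 'G' → count = 3
  pos 13: leaf 'D' → count = 4
  pos 15: leaf 'L' → count = 5
  pos 17: leaf 'E' → count = 6
  pos 20: leaf 'T' → count = 7
  pos 22: leaf 'Y' → count = 8
  pos 25: leaf 'H' → count = 9
  pos 27: leaf 'C' → count = 10
  pos 29: leaf 'R' → count = 11
  pos 34: leaf 'B' → count = 12
  pos 37: leaf 'Z' → count = 13
Total leaves: 13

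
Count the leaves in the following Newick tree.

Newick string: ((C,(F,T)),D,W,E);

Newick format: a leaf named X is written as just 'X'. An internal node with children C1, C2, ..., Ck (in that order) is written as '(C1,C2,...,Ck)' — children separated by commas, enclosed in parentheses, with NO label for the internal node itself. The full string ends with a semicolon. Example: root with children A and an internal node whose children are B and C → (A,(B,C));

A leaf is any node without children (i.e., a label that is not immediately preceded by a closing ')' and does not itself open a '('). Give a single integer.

Answer: 6

Derivation:
Newick: ((C,(F,T)),D,W,E);
Scan left-to-right; a leaf is any maximal label run not followed by '(':
  pos 2: leaf 'C' → count = 1
  pos 5: leaf 'F' → count = 2
  pos 7: leaf 'T' → count = 3
  pos 11: leaf 'D' → count = 4
  pos 13: leaf 'W' → count = 5
  pos 15: leaf 'E' → count = 6
Total leaves: 6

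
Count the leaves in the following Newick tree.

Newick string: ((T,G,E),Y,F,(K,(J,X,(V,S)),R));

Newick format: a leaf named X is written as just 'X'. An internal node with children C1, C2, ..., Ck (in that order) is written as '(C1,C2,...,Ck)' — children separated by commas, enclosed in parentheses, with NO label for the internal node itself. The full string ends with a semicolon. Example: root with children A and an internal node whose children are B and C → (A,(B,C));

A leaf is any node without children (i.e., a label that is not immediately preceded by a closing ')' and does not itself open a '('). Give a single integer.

Answer: 11

Derivation:
Newick: ((T,G,E),Y,F,(K,(J,X,(V,S)),R));
Scan left-to-right; a leaf is any maximal label run not followed by '(':
  pos 2: leaf 'T' → count = 1
  pos 4: leaf 'G' → count = 2
  pos 6: leaf 'E' → count = 3
  pos 9: leaf 'Y' → count = 4
  pos 11: leaf 'F' → count = 5
  pos 14: leaf 'K' → count = 6
  pos 17: leaf 'J' → count = 7
  pos 19: leaf 'X' → count = 8
  pos 22: leaf 'V' → count = 9
  pos 24: leaf 'S' → count = 10
  pos 28: leaf 'R' → count = 11
Total leaves: 11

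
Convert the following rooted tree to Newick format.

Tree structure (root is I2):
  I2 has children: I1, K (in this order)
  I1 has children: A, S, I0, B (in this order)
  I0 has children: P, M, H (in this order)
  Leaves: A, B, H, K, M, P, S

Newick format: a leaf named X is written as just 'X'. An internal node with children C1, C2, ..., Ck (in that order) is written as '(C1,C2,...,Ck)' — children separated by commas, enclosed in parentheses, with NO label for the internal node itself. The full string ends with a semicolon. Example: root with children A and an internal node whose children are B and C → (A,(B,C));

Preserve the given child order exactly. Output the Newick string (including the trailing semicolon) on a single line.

Answer: ((A,S,(P,M,H),B),K);

Derivation:
internal I2 with children ['I1', 'K']
  internal I1 with children ['A', 'S', 'I0', 'B']
    leaf 'A' → 'A'
    leaf 'S' → 'S'
    internal I0 with children ['P', 'M', 'H']
      leaf 'P' → 'P'
      leaf 'M' → 'M'
      leaf 'H' → 'H'
    → '(P,M,H)'
    leaf 'B' → 'B'
  → '(A,S,(P,M,H),B)'
  leaf 'K' → 'K'
→ '((A,S,(P,M,H),B),K)'
Final: ((A,S,(P,M,H),B),K);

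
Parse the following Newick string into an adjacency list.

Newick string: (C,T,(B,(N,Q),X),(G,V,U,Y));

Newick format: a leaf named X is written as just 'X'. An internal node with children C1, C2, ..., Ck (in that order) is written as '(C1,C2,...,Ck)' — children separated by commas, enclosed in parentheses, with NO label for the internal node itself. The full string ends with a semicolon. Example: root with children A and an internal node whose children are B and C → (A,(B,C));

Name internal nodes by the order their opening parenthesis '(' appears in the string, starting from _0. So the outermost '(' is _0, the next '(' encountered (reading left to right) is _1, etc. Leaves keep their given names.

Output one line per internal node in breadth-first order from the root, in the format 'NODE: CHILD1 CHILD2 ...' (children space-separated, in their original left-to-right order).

Answer: _0: C T _1 _3
_1: B _2 X
_3: G V U Y
_2: N Q

Derivation:
Input: (C,T,(B,(N,Q),X),(G,V,U,Y));
Scanning left-to-right, naming '(' by encounter order:
  pos 0: '(' -> open internal node _0 (depth 1)
  pos 5: '(' -> open internal node _1 (depth 2)
  pos 8: '(' -> open internal node _2 (depth 3)
  pos 12: ')' -> close internal node _2 (now at depth 2)
  pos 15: ')' -> close internal node _1 (now at depth 1)
  pos 17: '(' -> open internal node _3 (depth 2)
  pos 25: ')' -> close internal node _3 (now at depth 1)
  pos 26: ')' -> close internal node _0 (now at depth 0)
Total internal nodes: 4
BFS adjacency from root:
  _0: C T _1 _3
  _1: B _2 X
  _3: G V U Y
  _2: N Q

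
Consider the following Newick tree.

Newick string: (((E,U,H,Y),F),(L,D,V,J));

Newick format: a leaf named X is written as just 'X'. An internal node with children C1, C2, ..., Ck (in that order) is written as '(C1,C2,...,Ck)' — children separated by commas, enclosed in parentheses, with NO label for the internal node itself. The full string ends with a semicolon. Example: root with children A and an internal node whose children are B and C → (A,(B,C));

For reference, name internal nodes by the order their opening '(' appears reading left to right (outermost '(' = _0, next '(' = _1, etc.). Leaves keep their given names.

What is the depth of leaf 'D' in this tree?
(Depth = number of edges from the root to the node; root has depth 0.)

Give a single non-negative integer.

Newick: (((E,U,H,Y),F),(L,D,V,J));
Naming internals by '(' encounter order: outermost '(' = _0, next = _1, ...
Query node: D
Path from root: _0 -> _3 -> D
Depth of D: 2 (number of edges from root)

Answer: 2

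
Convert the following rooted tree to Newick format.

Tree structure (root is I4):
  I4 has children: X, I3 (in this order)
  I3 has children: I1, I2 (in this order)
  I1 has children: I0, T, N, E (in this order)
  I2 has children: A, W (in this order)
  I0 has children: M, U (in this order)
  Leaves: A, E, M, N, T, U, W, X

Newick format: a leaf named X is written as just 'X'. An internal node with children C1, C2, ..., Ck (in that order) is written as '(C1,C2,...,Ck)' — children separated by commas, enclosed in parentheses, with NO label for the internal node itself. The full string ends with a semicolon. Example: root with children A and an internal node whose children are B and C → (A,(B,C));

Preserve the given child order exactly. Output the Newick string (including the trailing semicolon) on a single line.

Answer: (X,(((M,U),T,N,E),(A,W)));

Derivation:
internal I4 with children ['X', 'I3']
  leaf 'X' → 'X'
  internal I3 with children ['I1', 'I2']
    internal I1 with children ['I0', 'T', 'N', 'E']
      internal I0 with children ['M', 'U']
        leaf 'M' → 'M'
        leaf 'U' → 'U'
      → '(M,U)'
      leaf 'T' → 'T'
      leaf 'N' → 'N'
      leaf 'E' → 'E'
    → '((M,U),T,N,E)'
    internal I2 with children ['A', 'W']
      leaf 'A' → 'A'
      leaf 'W' → 'W'
    → '(A,W)'
  → '(((M,U),T,N,E),(A,W))'
→ '(X,(((M,U),T,N,E),(A,W)))'
Final: (X,(((M,U),T,N,E),(A,W)));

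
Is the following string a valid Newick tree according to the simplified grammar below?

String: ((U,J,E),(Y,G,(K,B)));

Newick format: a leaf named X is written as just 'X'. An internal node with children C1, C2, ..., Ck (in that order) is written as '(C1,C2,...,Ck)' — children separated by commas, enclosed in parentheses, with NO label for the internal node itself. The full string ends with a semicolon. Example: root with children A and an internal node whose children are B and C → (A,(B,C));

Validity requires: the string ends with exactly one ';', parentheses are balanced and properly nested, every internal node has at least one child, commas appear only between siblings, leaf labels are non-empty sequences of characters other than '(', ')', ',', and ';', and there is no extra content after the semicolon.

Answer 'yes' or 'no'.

Answer: yes

Derivation:
Input: ((U,J,E),(Y,G,(K,B)));
Paren balance: 4 '(' vs 4 ')' OK
Ends with single ';': True
Full parse: OK
Valid: True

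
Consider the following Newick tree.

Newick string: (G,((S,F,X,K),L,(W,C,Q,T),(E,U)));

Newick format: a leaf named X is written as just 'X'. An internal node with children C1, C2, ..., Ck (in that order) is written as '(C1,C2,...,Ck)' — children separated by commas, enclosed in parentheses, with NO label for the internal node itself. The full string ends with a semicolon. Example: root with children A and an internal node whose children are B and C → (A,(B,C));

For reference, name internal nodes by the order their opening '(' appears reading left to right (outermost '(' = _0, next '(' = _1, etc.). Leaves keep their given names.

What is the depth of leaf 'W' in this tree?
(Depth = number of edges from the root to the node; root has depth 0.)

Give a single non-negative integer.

Answer: 3

Derivation:
Newick: (G,((S,F,X,K),L,(W,C,Q,T),(E,U)));
Naming internals by '(' encounter order: outermost '(' = _0, next = _1, ...
Query node: W
Path from root: _0 -> _1 -> _3 -> W
Depth of W: 3 (number of edges from root)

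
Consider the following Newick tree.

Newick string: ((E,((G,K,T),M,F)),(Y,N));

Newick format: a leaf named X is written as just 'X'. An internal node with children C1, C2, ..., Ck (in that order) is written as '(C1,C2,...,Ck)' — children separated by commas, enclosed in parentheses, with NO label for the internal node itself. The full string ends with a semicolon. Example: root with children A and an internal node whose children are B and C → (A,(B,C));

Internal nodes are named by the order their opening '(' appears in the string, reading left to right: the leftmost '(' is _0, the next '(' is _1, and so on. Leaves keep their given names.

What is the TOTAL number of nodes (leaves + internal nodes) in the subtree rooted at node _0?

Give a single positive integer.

Answer: 13

Derivation:
Newick: ((E,((G,K,T),M,F)),(Y,N));
Locate _0: it is the '(' at position 0 (the 1st '(' reading left to right).
Query: subtree rooted at _0
_0: subtree_size = 1 + 12
  _1: subtree_size = 1 + 8
    E: subtree_size = 1 + 0
    _2: subtree_size = 1 + 6
      _3: subtree_size = 1 + 3
        G: subtree_size = 1 + 0
        K: subtree_size = 1 + 0
        T: subtree_size = 1 + 0
      M: subtree_size = 1 + 0
      F: subtree_size = 1 + 0
  _4: subtree_size = 1 + 2
    Y: subtree_size = 1 + 0
    N: subtree_size = 1 + 0
Total subtree size of _0: 13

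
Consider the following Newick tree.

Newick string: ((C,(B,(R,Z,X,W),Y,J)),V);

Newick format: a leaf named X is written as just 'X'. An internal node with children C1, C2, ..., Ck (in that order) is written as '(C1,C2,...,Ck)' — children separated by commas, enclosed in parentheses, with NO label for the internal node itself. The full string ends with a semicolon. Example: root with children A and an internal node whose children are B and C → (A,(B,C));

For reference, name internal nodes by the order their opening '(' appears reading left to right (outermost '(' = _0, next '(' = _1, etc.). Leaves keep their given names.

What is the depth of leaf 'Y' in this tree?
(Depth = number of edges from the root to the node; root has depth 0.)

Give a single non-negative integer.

Newick: ((C,(B,(R,Z,X,W),Y,J)),V);
Naming internals by '(' encounter order: outermost '(' = _0, next = _1, ...
Query node: Y
Path from root: _0 -> _1 -> _2 -> Y
Depth of Y: 3 (number of edges from root)

Answer: 3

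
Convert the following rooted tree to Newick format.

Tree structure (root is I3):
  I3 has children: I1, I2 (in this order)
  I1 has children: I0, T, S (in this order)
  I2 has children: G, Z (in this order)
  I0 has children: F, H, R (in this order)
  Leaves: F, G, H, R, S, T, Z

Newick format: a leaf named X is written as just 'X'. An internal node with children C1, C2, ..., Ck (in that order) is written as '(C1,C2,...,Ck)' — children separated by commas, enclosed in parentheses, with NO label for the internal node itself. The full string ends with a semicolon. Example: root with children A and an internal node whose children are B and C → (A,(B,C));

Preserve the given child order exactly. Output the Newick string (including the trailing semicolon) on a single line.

internal I3 with children ['I1', 'I2']
  internal I1 with children ['I0', 'T', 'S']
    internal I0 with children ['F', 'H', 'R']
      leaf 'F' → 'F'
      leaf 'H' → 'H'
      leaf 'R' → 'R'
    → '(F,H,R)'
    leaf 'T' → 'T'
    leaf 'S' → 'S'
  → '((F,H,R),T,S)'
  internal I2 with children ['G', 'Z']
    leaf 'G' → 'G'
    leaf 'Z' → 'Z'
  → '(G,Z)'
→ '(((F,H,R),T,S),(G,Z))'
Final: (((F,H,R),T,S),(G,Z));

Answer: (((F,H,R),T,S),(G,Z));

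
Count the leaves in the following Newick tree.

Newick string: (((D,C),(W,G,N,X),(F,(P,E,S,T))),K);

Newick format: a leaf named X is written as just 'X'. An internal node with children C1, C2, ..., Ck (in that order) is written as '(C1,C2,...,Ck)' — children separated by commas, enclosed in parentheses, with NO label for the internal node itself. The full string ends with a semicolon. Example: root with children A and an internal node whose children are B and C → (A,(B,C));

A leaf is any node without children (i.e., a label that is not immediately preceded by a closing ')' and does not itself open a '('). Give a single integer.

Newick: (((D,C),(W,G,N,X),(F,(P,E,S,T))),K);
Scan left-to-right; a leaf is any maximal label run not followed by '(':
  pos 3: leaf 'D' → count = 1
  pos 5: leaf 'C' → count = 2
  pos 9: leaf 'W' → count = 3
  pos 11: leaf 'G' → count = 4
  pos 13: leaf 'N' → count = 5
  pos 15: leaf 'X' → count = 6
  pos 19: leaf 'F' → count = 7
  pos 22: leaf 'P' → count = 8
  pos 24: leaf 'E' → count = 9
  pos 26: leaf 'S' → count = 10
  pos 28: leaf 'T' → count = 11
  pos 33: leaf 'K' → count = 12
Total leaves: 12

Answer: 12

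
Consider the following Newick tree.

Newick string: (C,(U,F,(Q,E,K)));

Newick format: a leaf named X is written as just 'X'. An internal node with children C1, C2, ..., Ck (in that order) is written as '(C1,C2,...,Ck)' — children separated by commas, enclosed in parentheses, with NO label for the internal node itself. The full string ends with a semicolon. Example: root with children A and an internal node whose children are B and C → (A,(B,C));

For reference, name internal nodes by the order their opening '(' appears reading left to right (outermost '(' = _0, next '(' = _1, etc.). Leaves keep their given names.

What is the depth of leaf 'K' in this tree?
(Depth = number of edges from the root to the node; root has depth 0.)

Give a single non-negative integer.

Newick: (C,(U,F,(Q,E,K)));
Naming internals by '(' encounter order: outermost '(' = _0, next = _1, ...
Query node: K
Path from root: _0 -> _1 -> _2 -> K
Depth of K: 3 (number of edges from root)

Answer: 3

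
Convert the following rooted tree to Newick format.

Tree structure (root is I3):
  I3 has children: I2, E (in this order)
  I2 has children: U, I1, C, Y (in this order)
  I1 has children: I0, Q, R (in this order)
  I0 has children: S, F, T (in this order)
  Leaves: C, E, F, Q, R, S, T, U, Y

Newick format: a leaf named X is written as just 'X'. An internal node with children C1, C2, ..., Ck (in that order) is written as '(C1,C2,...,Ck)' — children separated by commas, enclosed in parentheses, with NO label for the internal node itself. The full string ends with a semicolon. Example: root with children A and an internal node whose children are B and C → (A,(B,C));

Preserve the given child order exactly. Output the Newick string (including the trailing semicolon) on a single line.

internal I3 with children ['I2', 'E']
  internal I2 with children ['U', 'I1', 'C', 'Y']
    leaf 'U' → 'U'
    internal I1 with children ['I0', 'Q', 'R']
      internal I0 with children ['S', 'F', 'T']
        leaf 'S' → 'S'
        leaf 'F' → 'F'
        leaf 'T' → 'T'
      → '(S,F,T)'
      leaf 'Q' → 'Q'
      leaf 'R' → 'R'
    → '((S,F,T),Q,R)'
    leaf 'C' → 'C'
    leaf 'Y' → 'Y'
  → '(U,((S,F,T),Q,R),C,Y)'
  leaf 'E' → 'E'
→ '((U,((S,F,T),Q,R),C,Y),E)'
Final: ((U,((S,F,T),Q,R),C,Y),E);

Answer: ((U,((S,F,T),Q,R),C,Y),E);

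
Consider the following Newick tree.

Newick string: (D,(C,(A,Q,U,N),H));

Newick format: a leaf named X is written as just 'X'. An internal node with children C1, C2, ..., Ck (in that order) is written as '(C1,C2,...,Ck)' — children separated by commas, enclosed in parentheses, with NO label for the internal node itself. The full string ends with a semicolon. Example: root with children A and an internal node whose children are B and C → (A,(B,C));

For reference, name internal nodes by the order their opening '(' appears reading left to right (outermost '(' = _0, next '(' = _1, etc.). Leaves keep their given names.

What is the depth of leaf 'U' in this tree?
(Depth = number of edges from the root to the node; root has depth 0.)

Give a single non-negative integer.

Answer: 3

Derivation:
Newick: (D,(C,(A,Q,U,N),H));
Naming internals by '(' encounter order: outermost '(' = _0, next = _1, ...
Query node: U
Path from root: _0 -> _1 -> _2 -> U
Depth of U: 3 (number of edges from root)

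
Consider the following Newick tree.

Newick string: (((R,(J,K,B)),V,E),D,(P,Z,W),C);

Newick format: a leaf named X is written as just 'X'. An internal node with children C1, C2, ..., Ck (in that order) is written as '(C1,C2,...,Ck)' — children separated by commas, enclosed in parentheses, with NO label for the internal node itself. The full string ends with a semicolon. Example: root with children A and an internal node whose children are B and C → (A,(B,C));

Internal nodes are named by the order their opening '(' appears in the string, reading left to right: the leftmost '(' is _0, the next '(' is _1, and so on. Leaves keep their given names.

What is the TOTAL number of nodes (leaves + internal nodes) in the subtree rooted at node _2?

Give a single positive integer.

Newick: (((R,(J,K,B)),V,E),D,(P,Z,W),C);
Locate _2: it is the '(' at position 2 (the 3rd '(' reading left to right).
Query: subtree rooted at _2
_2: subtree_size = 1 + 5
  R: subtree_size = 1 + 0
  _3: subtree_size = 1 + 3
    J: subtree_size = 1 + 0
    K: subtree_size = 1 + 0
    B: subtree_size = 1 + 0
Total subtree size of _2: 6

Answer: 6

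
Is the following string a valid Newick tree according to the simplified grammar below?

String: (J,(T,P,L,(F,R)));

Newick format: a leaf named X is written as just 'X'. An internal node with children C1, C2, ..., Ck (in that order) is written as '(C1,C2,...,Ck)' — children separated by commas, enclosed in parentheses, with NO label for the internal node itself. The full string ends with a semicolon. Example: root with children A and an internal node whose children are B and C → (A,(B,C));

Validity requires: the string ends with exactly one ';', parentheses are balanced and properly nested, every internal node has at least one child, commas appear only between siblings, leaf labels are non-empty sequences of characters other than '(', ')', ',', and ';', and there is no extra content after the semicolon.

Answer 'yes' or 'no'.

Answer: yes

Derivation:
Input: (J,(T,P,L,(F,R)));
Paren balance: 3 '(' vs 3 ')' OK
Ends with single ';': True
Full parse: OK
Valid: True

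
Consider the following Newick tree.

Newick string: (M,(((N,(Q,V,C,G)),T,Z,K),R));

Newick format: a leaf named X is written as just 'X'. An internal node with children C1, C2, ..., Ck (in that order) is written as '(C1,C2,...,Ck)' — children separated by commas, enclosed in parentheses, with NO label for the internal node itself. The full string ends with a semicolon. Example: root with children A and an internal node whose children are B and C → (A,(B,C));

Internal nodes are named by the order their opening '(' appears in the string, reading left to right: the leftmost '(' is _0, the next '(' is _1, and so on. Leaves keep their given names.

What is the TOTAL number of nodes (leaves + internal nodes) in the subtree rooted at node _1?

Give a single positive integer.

Newick: (M,(((N,(Q,V,C,G)),T,Z,K),R));
Locate _1: it is the '(' at position 3 (the 2nd '(' reading left to right).
Query: subtree rooted at _1
_1: subtree_size = 1 + 12
  _2: subtree_size = 1 + 10
    _3: subtree_size = 1 + 6
      N: subtree_size = 1 + 0
      _4: subtree_size = 1 + 4
        Q: subtree_size = 1 + 0
        V: subtree_size = 1 + 0
        C: subtree_size = 1 + 0
        G: subtree_size = 1 + 0
    T: subtree_size = 1 + 0
    Z: subtree_size = 1 + 0
    K: subtree_size = 1 + 0
  R: subtree_size = 1 + 0
Total subtree size of _1: 13

Answer: 13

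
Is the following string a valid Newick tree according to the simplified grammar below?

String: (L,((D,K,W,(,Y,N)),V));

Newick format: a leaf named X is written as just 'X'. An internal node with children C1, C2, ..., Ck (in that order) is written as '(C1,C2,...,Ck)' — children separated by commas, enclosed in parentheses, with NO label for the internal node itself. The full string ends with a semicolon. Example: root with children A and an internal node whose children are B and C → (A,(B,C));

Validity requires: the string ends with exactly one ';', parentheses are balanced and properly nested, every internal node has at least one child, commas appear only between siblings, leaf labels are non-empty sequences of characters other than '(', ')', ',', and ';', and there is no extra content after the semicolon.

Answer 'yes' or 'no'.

Answer: no

Derivation:
Input: (L,((D,K,W,(,Y,N)),V));
Paren balance: 4 '(' vs 4 ')' OK
Ends with single ';': True
Full parse: FAILS (empty leaf label at pos 12)
Valid: False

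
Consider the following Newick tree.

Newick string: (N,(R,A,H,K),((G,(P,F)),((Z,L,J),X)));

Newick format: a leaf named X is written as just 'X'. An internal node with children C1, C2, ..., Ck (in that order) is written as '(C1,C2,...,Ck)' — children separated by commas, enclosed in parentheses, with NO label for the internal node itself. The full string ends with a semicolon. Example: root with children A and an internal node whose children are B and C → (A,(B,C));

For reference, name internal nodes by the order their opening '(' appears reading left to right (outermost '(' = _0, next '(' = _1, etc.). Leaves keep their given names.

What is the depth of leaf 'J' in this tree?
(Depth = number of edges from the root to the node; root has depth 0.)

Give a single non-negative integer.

Answer: 4

Derivation:
Newick: (N,(R,A,H,K),((G,(P,F)),((Z,L,J),X)));
Naming internals by '(' encounter order: outermost '(' = _0, next = _1, ...
Query node: J
Path from root: _0 -> _2 -> _5 -> _6 -> J
Depth of J: 4 (number of edges from root)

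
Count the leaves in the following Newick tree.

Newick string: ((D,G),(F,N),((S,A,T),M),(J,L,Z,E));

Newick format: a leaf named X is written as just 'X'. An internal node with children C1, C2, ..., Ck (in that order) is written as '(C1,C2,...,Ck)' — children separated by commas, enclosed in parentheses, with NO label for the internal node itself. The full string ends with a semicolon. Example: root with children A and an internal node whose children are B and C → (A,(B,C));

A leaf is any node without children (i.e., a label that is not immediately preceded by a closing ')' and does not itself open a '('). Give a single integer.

Newick: ((D,G),(F,N),((S,A,T),M),(J,L,Z,E));
Scan left-to-right; a leaf is any maximal label run not followed by '(':
  pos 2: leaf 'D' → count = 1
  pos 4: leaf 'G' → count = 2
  pos 8: leaf 'F' → count = 3
  pos 10: leaf 'N' → count = 4
  pos 15: leaf 'S' → count = 5
  pos 17: leaf 'A' → count = 6
  pos 19: leaf 'T' → count = 7
  pos 22: leaf 'M' → count = 8
  pos 26: leaf 'J' → count = 9
  pos 28: leaf 'L' → count = 10
  pos 30: leaf 'Z' → count = 11
  pos 32: leaf 'E' → count = 12
Total leaves: 12

Answer: 12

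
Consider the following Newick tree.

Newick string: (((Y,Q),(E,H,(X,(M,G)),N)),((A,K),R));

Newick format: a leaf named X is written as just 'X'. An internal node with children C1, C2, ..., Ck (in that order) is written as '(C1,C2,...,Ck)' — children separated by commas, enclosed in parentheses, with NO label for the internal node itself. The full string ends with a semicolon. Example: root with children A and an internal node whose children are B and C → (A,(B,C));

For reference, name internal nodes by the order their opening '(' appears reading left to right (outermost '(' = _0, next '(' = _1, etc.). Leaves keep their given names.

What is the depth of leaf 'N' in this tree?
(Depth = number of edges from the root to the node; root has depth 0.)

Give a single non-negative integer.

Newick: (((Y,Q),(E,H,(X,(M,G)),N)),((A,K),R));
Naming internals by '(' encounter order: outermost '(' = _0, next = _1, ...
Query node: N
Path from root: _0 -> _1 -> _3 -> N
Depth of N: 3 (number of edges from root)

Answer: 3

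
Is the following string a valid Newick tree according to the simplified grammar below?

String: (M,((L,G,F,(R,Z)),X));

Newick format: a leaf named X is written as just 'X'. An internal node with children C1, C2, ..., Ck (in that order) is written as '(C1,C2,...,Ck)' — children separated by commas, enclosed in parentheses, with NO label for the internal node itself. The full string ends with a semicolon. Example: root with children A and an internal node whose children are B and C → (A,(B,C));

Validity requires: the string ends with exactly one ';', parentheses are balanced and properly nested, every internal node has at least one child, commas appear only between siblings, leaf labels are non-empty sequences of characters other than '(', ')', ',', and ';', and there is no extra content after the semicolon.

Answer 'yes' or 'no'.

Answer: yes

Derivation:
Input: (M,((L,G,F,(R,Z)),X));
Paren balance: 4 '(' vs 4 ')' OK
Ends with single ';': True
Full parse: OK
Valid: True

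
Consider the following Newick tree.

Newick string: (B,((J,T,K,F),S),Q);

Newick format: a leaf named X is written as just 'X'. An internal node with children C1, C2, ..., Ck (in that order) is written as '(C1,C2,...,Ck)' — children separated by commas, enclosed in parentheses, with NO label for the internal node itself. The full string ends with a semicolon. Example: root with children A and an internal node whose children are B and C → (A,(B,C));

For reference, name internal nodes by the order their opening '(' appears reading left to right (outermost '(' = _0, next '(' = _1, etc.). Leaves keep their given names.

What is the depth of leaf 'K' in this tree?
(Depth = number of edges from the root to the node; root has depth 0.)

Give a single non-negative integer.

Newick: (B,((J,T,K,F),S),Q);
Naming internals by '(' encounter order: outermost '(' = _0, next = _1, ...
Query node: K
Path from root: _0 -> _1 -> _2 -> K
Depth of K: 3 (number of edges from root)

Answer: 3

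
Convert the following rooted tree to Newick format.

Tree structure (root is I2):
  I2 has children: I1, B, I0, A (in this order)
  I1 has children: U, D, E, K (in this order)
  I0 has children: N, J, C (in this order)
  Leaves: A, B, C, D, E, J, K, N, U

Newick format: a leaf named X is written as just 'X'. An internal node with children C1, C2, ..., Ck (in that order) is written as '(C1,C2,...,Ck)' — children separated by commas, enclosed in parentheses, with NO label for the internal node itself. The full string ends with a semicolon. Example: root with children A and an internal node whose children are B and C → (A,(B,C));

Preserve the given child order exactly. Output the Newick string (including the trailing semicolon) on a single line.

Answer: ((U,D,E,K),B,(N,J,C),A);

Derivation:
internal I2 with children ['I1', 'B', 'I0', 'A']
  internal I1 with children ['U', 'D', 'E', 'K']
    leaf 'U' → 'U'
    leaf 'D' → 'D'
    leaf 'E' → 'E'
    leaf 'K' → 'K'
  → '(U,D,E,K)'
  leaf 'B' → 'B'
  internal I0 with children ['N', 'J', 'C']
    leaf 'N' → 'N'
    leaf 'J' → 'J'
    leaf 'C' → 'C'
  → '(N,J,C)'
  leaf 'A' → 'A'
→ '((U,D,E,K),B,(N,J,C),A)'
Final: ((U,D,E,K),B,(N,J,C),A);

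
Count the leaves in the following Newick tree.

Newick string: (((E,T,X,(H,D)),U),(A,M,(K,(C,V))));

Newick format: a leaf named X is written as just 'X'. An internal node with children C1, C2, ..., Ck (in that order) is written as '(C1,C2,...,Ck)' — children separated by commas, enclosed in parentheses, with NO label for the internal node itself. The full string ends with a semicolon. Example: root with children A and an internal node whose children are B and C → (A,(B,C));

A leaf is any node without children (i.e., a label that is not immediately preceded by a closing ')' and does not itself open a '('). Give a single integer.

Answer: 11

Derivation:
Newick: (((E,T,X,(H,D)),U),(A,M,(K,(C,V))));
Scan left-to-right; a leaf is any maximal label run not followed by '(':
  pos 3: leaf 'E' → count = 1
  pos 5: leaf 'T' → count = 2
  pos 7: leaf 'X' → count = 3
  pos 10: leaf 'H' → count = 4
  pos 12: leaf 'D' → count = 5
  pos 16: leaf 'U' → count = 6
  pos 20: leaf 'A' → count = 7
  pos 22: leaf 'M' → count = 8
  pos 25: leaf 'K' → count = 9
  pos 28: leaf 'C' → count = 10
  pos 30: leaf 'V' → count = 11
Total leaves: 11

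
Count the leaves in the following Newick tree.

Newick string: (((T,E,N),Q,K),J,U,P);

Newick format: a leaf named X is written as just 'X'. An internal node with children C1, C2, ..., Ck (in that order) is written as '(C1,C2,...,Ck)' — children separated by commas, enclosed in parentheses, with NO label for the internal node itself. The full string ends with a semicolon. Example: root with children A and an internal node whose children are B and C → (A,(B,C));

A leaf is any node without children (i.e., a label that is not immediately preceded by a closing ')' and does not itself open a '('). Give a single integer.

Answer: 8

Derivation:
Newick: (((T,E,N),Q,K),J,U,P);
Scan left-to-right; a leaf is any maximal label run not followed by '(':
  pos 3: leaf 'T' → count = 1
  pos 5: leaf 'E' → count = 2
  pos 7: leaf 'N' → count = 3
  pos 10: leaf 'Q' → count = 4
  pos 12: leaf 'K' → count = 5
  pos 15: leaf 'J' → count = 6
  pos 17: leaf 'U' → count = 7
  pos 19: leaf 'P' → count = 8
Total leaves: 8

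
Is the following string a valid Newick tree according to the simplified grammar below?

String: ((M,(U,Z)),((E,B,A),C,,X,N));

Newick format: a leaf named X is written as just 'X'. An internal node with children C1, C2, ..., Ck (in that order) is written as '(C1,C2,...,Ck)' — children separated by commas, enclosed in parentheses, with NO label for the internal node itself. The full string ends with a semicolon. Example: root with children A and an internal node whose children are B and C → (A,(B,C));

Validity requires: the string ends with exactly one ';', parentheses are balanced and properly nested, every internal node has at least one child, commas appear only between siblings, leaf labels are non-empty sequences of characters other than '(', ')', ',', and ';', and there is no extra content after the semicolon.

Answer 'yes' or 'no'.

Answer: no

Derivation:
Input: ((M,(U,Z)),((E,B,A),C,,X,N));
Paren balance: 5 '(' vs 5 ')' OK
Ends with single ';': True
Full parse: FAILS (empty leaf label at pos 22)
Valid: False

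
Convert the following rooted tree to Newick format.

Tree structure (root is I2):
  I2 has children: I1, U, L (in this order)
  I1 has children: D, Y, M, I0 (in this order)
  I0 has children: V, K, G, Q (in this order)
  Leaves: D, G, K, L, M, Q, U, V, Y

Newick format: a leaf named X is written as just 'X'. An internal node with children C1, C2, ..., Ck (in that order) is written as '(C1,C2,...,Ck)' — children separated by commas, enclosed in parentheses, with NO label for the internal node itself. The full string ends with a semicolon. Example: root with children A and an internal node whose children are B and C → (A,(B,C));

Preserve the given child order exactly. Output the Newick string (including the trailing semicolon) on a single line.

Answer: ((D,Y,M,(V,K,G,Q)),U,L);

Derivation:
internal I2 with children ['I1', 'U', 'L']
  internal I1 with children ['D', 'Y', 'M', 'I0']
    leaf 'D' → 'D'
    leaf 'Y' → 'Y'
    leaf 'M' → 'M'
    internal I0 with children ['V', 'K', 'G', 'Q']
      leaf 'V' → 'V'
      leaf 'K' → 'K'
      leaf 'G' → 'G'
      leaf 'Q' → 'Q'
    → '(V,K,G,Q)'
  → '(D,Y,M,(V,K,G,Q))'
  leaf 'U' → 'U'
  leaf 'L' → 'L'
→ '((D,Y,M,(V,K,G,Q)),U,L)'
Final: ((D,Y,M,(V,K,G,Q)),U,L);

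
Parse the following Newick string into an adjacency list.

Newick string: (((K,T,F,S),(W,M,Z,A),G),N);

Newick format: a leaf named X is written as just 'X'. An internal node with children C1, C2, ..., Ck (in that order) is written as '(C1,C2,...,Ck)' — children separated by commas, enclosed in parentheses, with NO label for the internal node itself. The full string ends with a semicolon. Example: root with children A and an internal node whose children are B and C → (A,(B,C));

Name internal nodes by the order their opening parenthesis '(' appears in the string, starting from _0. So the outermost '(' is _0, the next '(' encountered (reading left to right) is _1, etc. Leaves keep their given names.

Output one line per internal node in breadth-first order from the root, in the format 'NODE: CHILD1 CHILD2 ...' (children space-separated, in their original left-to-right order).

Answer: _0: _1 N
_1: _2 _3 G
_2: K T F S
_3: W M Z A

Derivation:
Input: (((K,T,F,S),(W,M,Z,A),G),N);
Scanning left-to-right, naming '(' by encounter order:
  pos 0: '(' -> open internal node _0 (depth 1)
  pos 1: '(' -> open internal node _1 (depth 2)
  pos 2: '(' -> open internal node _2 (depth 3)
  pos 10: ')' -> close internal node _2 (now at depth 2)
  pos 12: '(' -> open internal node _3 (depth 3)
  pos 20: ')' -> close internal node _3 (now at depth 2)
  pos 23: ')' -> close internal node _1 (now at depth 1)
  pos 26: ')' -> close internal node _0 (now at depth 0)
Total internal nodes: 4
BFS adjacency from root:
  _0: _1 N
  _1: _2 _3 G
  _2: K T F S
  _3: W M Z A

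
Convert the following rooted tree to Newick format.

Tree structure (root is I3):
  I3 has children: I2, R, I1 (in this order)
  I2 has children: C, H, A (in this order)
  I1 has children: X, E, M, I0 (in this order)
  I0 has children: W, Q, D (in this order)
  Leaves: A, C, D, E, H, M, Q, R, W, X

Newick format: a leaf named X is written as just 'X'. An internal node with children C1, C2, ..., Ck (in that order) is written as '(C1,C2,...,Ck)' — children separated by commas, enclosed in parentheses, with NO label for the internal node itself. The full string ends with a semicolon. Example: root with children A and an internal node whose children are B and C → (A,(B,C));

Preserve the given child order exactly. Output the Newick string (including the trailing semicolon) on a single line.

internal I3 with children ['I2', 'R', 'I1']
  internal I2 with children ['C', 'H', 'A']
    leaf 'C' → 'C'
    leaf 'H' → 'H'
    leaf 'A' → 'A'
  → '(C,H,A)'
  leaf 'R' → 'R'
  internal I1 with children ['X', 'E', 'M', 'I0']
    leaf 'X' → 'X'
    leaf 'E' → 'E'
    leaf 'M' → 'M'
    internal I0 with children ['W', 'Q', 'D']
      leaf 'W' → 'W'
      leaf 'Q' → 'Q'
      leaf 'D' → 'D'
    → '(W,Q,D)'
  → '(X,E,M,(W,Q,D))'
→ '((C,H,A),R,(X,E,M,(W,Q,D)))'
Final: ((C,H,A),R,(X,E,M,(W,Q,D)));

Answer: ((C,H,A),R,(X,E,M,(W,Q,D)));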